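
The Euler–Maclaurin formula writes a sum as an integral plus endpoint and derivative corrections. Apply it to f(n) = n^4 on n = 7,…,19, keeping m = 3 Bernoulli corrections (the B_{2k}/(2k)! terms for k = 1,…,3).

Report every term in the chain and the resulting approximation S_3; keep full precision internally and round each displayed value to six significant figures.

S_3 ≈ 560391

The integral term ∫_7^19 x^4 dx = 491858.
½[f(7) + f(19)] = ½[2401.00 + 130321] = 66361.0.
Running total after boundary: 558219.
Correction k=1: B_{2}/2! · (f^{(1)}(19) − f^{(1)}(7)) = 1/12 · (27436.0 − 1372.00) = 2172.00.
Running total after k=1: 560391.
Correction k=2: B_{4}/4! · (f^{(3)}(19) − f^{(3)}(7)) = −1/720 · (456.000 − 168.000) = -0.400000.
Running total after k=2: 560391.
Correction k=3: B_{6}/6! · (f^{(5)}(19) − f^{(5)}(7)) = 1/30240 · (0.00000 − 0.00000) = 0.00000.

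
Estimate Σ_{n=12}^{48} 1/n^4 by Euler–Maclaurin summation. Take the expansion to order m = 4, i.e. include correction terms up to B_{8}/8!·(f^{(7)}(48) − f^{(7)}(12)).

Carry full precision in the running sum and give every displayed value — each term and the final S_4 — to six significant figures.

S_4 ≈ 0.000215428

The integral term ∫_12^48 1/x^4 dx = 0.000189887.
Endpoint term: (f(12) + f(48))/2 = (4.82253e-05 + 1.88380e-07)/2 = 2.42068e-05.
Running total after boundary: 0.000214094.
Order-1 term: 1/12 · (-1.56983e-08 − (-1.60751e-05)) = 1.33828e-06.
Running total after k=1: 0.000215432.
Order-2 term: −1/720 · (-2.04406e-10 − (-3.34898e-06)) = -4.65108e-09.
Running total after k=2: 0.000215428.
Order-3 term: 1/30240 · (-4.96819e-12 − (-1.30238e-06)) = 4.30680e-11.
Running total after k=3: 0.000215428.
Order-4 term: −1/1209600 · (-1.94070e-13 − (-8.13988e-07)) = -6.72940e-13.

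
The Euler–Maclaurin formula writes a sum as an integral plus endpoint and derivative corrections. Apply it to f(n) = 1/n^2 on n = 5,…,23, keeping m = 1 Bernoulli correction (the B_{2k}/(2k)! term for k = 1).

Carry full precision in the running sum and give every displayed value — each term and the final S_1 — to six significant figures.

S_1 ≈ 0.178787

The integral term ∫_5^23 1/x^2 dx = 0.156522.
½[f(5) + f(23)] = ½[0.0400000 + 0.00189036] = 0.0209452.
Integral + boundary = 0.177467.
Correction k=1: B_{2}/2! · (f^{(1)}(23) − f^{(1)}(5)) = 1/12 · (-0.000164379 − (-0.0160000)) = 0.00131964.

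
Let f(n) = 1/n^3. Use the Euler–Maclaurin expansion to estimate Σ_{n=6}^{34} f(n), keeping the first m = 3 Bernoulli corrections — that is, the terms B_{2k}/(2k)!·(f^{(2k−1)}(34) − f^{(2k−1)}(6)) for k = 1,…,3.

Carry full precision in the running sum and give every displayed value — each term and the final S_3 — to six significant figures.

∫_6^34 1/x^3 dx evaluates to 0.0134564.
Endpoint term: (f(6) + f(34))/2 = (0.00462963 + 2.54427e-05)/2 = 0.00232754.
So far: 0.0157839.
k=1: B_{2}/(2)! × [f^{(1)}(34) − f^{(1)}(6)] = 1/12 × (-2.24494e-06 − (-0.00231481)) = 0.000192714.
After k=1: 0.0159766.
k=2: B_{4}/(4)! × [f^{(3)}(34) − f^{(3)}(6)] = −1/720 × (-3.88399e-08 − (-0.00128601)) = -1.78607e-06.
After k=2: 0.0159748.
k=3: B_{6}/(6)! × [f^{(5)}(34) − f^{(5)}(6)] = 1/30240 × (-1.41114e-09 − (-0.00150034)) = 4.96145e-08.

S_3 ≈ 0.0159749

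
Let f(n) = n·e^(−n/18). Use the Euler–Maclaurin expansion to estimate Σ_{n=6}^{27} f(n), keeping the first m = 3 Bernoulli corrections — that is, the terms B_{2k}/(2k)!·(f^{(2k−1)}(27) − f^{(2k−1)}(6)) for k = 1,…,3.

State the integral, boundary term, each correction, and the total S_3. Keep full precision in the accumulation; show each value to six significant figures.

∫_6^27 x·e^(−x/18) dx evaluates to 128.806.
Endpoint term: (f(6) + f(27))/2 = (4.29919 + 6.02451)/2 = 5.16185.
Running total after boundary: 133.968.
Order-1 term: 1/12 · (-0.111565 − 0.477688) = -0.0491044.
After k=1: 133.919.
Order-2 term: −1/720 · (0.00103301 − 0.00589738) = 6.75607e-06.
After k=2: 133.919.
Order-3 term: 1/30240 · (7.43937e-06 − 3.18531e-05) = -8.07333e-10.

S_3 ≈ 133.919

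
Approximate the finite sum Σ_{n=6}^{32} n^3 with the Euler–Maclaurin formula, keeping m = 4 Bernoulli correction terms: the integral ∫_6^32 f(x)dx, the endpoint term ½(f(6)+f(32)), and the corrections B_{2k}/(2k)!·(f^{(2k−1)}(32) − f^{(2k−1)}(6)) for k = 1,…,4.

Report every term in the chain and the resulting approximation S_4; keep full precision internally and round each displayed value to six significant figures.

Integral: ∫_6^32 x^3 dx = 261820.
½[f(6) + f(32)] = ½[216.000 + 32768.0] = 16492.0.
So far: 278312.
k=1: B_{2}/(2)! × [f^{(1)}(32) − f^{(1)}(6)] = 1/12 × (3072.00 − 108.000) = 247.000.
Partial sum through k=1: 278559.
k=2: B_{4}/(4)! × [f^{(3)}(32) − f^{(3)}(6)] = −1/720 × (6.00000 − 6.00000) = 0.00000.
Partial sum through k=2: 278559.
k=3: B_{6}/(6)! × [f^{(5)}(32) − f^{(5)}(6)] = 1/30240 × (0.00000 − 0.00000) = 0.00000.
Partial sum through k=3: 278559.
k=4: B_{8}/(8)! × [f^{(7)}(32) − f^{(7)}(6)] = −1/1209600 × (0.00000 − 0.00000) = 0.00000.

S_4 ≈ 278559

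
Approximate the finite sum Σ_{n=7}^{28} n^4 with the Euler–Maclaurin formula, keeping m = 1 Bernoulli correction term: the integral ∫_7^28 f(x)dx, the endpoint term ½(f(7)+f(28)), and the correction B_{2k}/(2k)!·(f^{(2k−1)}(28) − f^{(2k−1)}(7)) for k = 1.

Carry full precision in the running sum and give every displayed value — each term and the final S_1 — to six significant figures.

∫_7^28 x^4 dx evaluates to 3.43871e+06.
Boundary: ½(f(7) + f(28)) = ½(2401.00 + 614656) = 308528.
So far: 3.74724e+06.
k=1: B_{2}/(2)! × [f^{(1)}(28) − f^{(1)}(7)] = 1/12 × (87808.0 − 1372.00) = 7203.00.

S_1 ≈ 3.75444e+06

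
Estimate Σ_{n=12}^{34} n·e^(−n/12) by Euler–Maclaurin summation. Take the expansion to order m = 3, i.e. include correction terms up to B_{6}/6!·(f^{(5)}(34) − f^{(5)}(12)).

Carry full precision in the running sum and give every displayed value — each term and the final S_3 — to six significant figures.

The integral term ∫_12^34 x·e^(−x/12) dx = 73.4826.
½[f(12) + f(34)] = ½[4.41455 + 1.99976] = 3.20716.
So far: 76.6897.
k=1: B_{2}/(2)! × [f^{(1)}(34) − f^{(1)}(12)] = 1/12 × (-0.107830 − 0.00000) = -0.00898585.
Partial sum through k=1: 76.6808.
k=2: B_{4}/(4)! × [f^{(3)}(34) − f^{(3)}(12)] = −1/720 × (6.80746e-05 − 0.00510944) = 7.00189e-06.
Partial sum through k=2: 76.6808.
k=3: B_{6}/(6)! × [f^{(5)}(34) − f^{(5)}(12)] = 1/30240 × (6.14563e-06 − 7.09644e-05) = -2.14348e-09.

S_3 ≈ 76.6808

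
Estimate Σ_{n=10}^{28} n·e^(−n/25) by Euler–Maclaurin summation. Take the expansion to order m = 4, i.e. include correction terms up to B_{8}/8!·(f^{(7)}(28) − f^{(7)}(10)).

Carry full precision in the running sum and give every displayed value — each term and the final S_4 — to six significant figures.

S_4 ≈ 162.092

Integral: ∫_10^28 x·e^(−x/25) dx = 154.209.
Boundary: ½(f(10) + f(28)) = ½(6.70320 + 9.13583) = 7.91952.
Running total after boundary: 162.129.
Correction k=1: B_{2}/2! · (f^{(1)}(28) − f^{(1)}(10)) = 1/12 · (-0.0391536 − 0.402192) = -0.0367788.
Partial sum through k=1: 162.092.
Correction k=2: B_{4}/4! · (f^{(3)}(28) − f^{(3)}(10)) = −1/720 · (0.000981450 − 0.00278853) = 2.50984e-06.
Partial sum through k=2: 162.092.
Correction k=3: B_{6}/6! · (f^{(5)}(28) − f^{(5)}(10)) = 1/30240 · (3.24087e-06 − 7.89369e-06) = -1.53863e-10.
Partial sum through k=3: 162.092.
Correction k=4: B_{8}/8! · (f^{(7)}(28) − f^{(7)}(10)) = −1/1209600 · (7.85828e-09 − 1.81212e-08) = 8.48453e-15.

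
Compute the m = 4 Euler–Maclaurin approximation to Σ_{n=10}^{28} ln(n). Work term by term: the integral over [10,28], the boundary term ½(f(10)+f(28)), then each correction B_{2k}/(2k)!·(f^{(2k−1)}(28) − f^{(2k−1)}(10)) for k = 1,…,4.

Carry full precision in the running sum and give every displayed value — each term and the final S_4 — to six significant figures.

S_4 ≈ 55.0879

Integral: ∫_10^28 ln(x) dx = 52.2759.
Boundary: ½(f(10) + f(28)) = ½(2.30259 + 3.33220) = 2.81739.
Running total after boundary: 55.0933.
Order-1 term: 1/12 · (0.0357143 − 0.100000) = -0.00535714.
Running total after k=1: 55.0879.
Order-2 term: −1/720 · (9.11079e-05 − 0.00200000) = 2.65124e-06.
Running total after k=2: 55.0879.
Order-3 term: 1/30240 · (1.39451e-06 − 0.000240000) = -7.89039e-09.
Running total after k=3: 55.0879.
Order-4 term: −1/1209600 · (5.33613e-08 − 7.20000e-05) = 5.94797e-11.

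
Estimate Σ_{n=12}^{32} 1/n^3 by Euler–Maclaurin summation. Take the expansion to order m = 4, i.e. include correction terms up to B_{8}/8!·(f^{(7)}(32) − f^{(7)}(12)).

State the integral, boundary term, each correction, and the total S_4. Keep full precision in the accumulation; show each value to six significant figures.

∫_12^32 1/x^3 dx evaluates to 0.00298394.
Boundary: ½(f(12) + f(32)) = ½(0.000578704 + 3.05176e-05) = 0.000304611.
Integral + boundary = 0.00328855.
Correction k=1: B_{2}/2! · (f^{(1)}(32) − f^{(1)}(12)) = 1/12 · (-2.86102e-06 − (-0.000144676)) = 1.18179e-05.
Partial sum through k=1: 0.00330037.
Correction k=2: B_{4}/4! · (f^{(3)}(32) − f^{(3)}(12)) = −1/720 · (-5.58794e-08 − (-2.00939e-05)) = -2.78306e-08.
Partial sum through k=2: 0.00330034.
Correction k=3: B_{6}/6! · (f^{(5)}(32) − f^{(5)}(12)) = 1/30240 · (-2.29193e-09 − (-5.86071e-06)) = 1.93731e-10.
Partial sum through k=3: 0.00330034.
Correction k=4: B_{8}/8! · (f^{(7)}(32) − f^{(7)}(12)) = −1/1209600 · (-1.61151e-10 − (-2.93036e-06)) = -2.42245e-12.

S_4 ≈ 0.00330034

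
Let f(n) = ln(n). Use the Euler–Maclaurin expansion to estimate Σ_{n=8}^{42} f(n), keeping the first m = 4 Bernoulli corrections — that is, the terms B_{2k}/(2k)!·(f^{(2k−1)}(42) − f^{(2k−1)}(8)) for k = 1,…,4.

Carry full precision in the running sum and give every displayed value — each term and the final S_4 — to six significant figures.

S_4 ≈ 109.247

∫_8^42 ln(x) dx evaluates to 106.347.
½[f(8) + f(42)] = ½[2.07944 + 3.73767] = 2.90856.
Integral + boundary = 109.255.
Correction k=1: B_{2}/2! · (f^{(1)}(42) − f^{(1)}(8)) = 1/12 · (0.0238095 − 0.125000) = -0.00843254.
Running total after k=1: 109.247.
Correction k=2: B_{4}/4! · (f^{(3)}(42) − f^{(3)}(8)) = −1/720 · (2.69949e-05 − 0.00390625) = 5.38785e-06.
Running total after k=2: 109.247.
Correction k=3: B_{6}/6! · (f^{(5)}(42) − f^{(5)}(8)) = 1/30240 · (1.83639e-07 − 0.000732422) = -2.42142e-08.
Running total after k=3: 109.247.
Correction k=4: B_{8}/8! · (f^{(7)}(42) − f^{(7)}(8)) = −1/1209600 · (3.12311e-09 − 0.000343323) = 2.83829e-10.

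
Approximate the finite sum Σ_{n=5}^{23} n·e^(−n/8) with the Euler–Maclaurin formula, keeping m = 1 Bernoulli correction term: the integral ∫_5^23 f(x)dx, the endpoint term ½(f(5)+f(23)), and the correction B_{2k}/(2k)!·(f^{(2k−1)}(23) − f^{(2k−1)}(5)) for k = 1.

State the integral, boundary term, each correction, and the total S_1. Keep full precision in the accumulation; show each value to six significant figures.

S_1 ≈ 43.6374

Integral: ∫_5^23 x·e^(−x/8) dx = 41.6760.
½[f(5) + f(23)] = ½[2.67631 + 1.29757] = 1.98694.
So far: 43.6629.
k=1: B_{2}/(2)! × [f^{(1)}(23) − f^{(1)}(5)] = 1/12 × (-0.105780 − 0.200723) = -0.0255419.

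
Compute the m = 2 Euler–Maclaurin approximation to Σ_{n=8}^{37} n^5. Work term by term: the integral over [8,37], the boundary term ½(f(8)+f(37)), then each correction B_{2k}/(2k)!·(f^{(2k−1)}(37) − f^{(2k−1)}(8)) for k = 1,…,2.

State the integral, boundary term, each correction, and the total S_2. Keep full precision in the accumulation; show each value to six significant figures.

Integral: ∫_8^37 x^5 dx = 4.27577e+08.
Boundary: ½(f(8) + f(37)) = ½(32768.0 + 6.93440e+07) = 3.46884e+07.
Running total after boundary: 4.62266e+08.
Order-1 term: 1/12 · (9.37080e+06 − 20480.0) = 779194.
After k=1: 4.63045e+08.
Order-2 term: −1/720 · (82140.0 − 3840.00) = -108.750.

S_2 ≈ 4.63045e+08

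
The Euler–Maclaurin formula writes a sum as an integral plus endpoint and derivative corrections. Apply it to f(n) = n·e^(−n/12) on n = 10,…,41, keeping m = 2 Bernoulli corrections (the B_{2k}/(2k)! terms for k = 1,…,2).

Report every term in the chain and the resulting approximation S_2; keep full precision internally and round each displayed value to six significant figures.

S_2 ≈ 96.6926

Integral: ∫_10^41 x·e^(−x/12) dx = 93.8594.
½[f(10) + f(41)] = ½[4.34598 + 1.34569] = 2.84584.
Integral + boundary = 96.7052.
k=1: B_{2}/(2)! × [f^{(1)}(41) − f^{(1)}(10)] = 1/12 × (-0.0793190 − 0.0724330) = -0.0126460.
Running total after k=1: 96.6925.
k=2: B_{4}/(4)! × [f^{(3)}(41) − f^{(3)}(10)] = −1/720 × (-9.49701e-05 − 0.00653909) = 9.21398e-06.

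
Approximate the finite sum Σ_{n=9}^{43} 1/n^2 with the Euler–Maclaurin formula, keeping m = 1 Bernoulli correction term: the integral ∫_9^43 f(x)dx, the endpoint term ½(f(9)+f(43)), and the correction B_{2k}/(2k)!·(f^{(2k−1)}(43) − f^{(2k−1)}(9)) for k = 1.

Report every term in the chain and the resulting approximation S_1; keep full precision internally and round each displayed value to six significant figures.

S_1 ≈ 0.0945251

∫_9^43 1/x^2 dx evaluates to 0.0878553.
½[f(9) + f(43)] = ½[0.0123457 + 0.000540833] = 0.00644326.
So far: 0.0942986.
k=1: B_{2}/(2)! × [f^{(1)}(43) − f^{(1)}(9)] = 1/12 × (-2.51550e-05 − (-0.00274348)) = 0.000226527.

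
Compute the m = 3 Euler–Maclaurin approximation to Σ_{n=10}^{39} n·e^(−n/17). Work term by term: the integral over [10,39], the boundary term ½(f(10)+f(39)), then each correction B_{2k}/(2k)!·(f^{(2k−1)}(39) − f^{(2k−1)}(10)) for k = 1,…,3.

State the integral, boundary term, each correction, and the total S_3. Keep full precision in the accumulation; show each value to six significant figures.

∫_10^39 x·e^(−x/17) dx evaluates to 158.876.
Endpoint term: (f(10) + f(39))/2 = (5.55306 + 3.93316)/2 = 4.74311.
Running total after boundary: 163.619.
Correction k=1: B_{2}/2! · (f^{(1)}(39) − f^{(1)}(10)) = 1/12 · (-0.130512 − 0.228656) = -0.0299306.
Partial sum through k=1: 163.589.
Correction k=2: B_{4}/4! · (f^{(3)}(39) − f^{(3)}(10)) = −1/720 · (0.000246327 − 0.00463415) = 6.09419e-06.
Partial sum through k=2: 163.589.
Correction k=3: B_{6}/6! · (f^{(5)}(39) − f^{(5)}(10)) = 1/30240 · (3.26731e-06 − 2.93325e-05) = -8.61945e-10.

S_3 ≈ 163.589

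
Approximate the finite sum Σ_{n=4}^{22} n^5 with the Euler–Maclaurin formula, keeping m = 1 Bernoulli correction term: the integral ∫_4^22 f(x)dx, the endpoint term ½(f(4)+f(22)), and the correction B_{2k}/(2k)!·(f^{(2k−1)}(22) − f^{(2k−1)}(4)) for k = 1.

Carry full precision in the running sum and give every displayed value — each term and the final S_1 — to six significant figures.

The integral term ∫_4^22 x^5 dx = 1.88960e+07.
Endpoint term: (f(4) + f(22))/2 = (1024.00 + 5.15363e+06)/2 = 2.57733e+06.
Integral + boundary = 2.14733e+07.
Correction k=1: B_{2}/2! · (f^{(1)}(22) − f^{(1)}(4)) = 1/12 · (1.17128e+06 − 1280.00) = 97500.0.

S_1 ≈ 2.15708e+07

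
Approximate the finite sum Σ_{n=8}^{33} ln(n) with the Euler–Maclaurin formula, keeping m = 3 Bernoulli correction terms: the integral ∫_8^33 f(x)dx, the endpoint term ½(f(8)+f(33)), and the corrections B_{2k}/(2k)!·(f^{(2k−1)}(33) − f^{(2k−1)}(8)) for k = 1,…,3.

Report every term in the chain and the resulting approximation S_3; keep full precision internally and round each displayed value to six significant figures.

The integral term ∫_8^33 ln(x) dx = 73.7492.
Boundary: ½(f(8) + f(33)) = ½(2.07944 + 3.49651) = 2.78797.
So far: 76.5372.
k=1: B_{2}/(2)! × [f^{(1)}(33) − f^{(1)}(8)] = 1/12 × (0.0303030 − 0.125000) = -0.00789141.
After k=1: 76.5293.
k=2: B_{4}/(4)! × [f^{(3)}(33) − f^{(3)}(8)] = −1/720 × (5.56529e-05 − 0.00390625) = 5.34805e-06.
After k=2: 76.5293.
k=3: B_{6}/(6)! × [f^{(5)}(33) − f^{(5)}(8)] = 1/30240 × (6.13256e-07 − 0.000732422) = -2.42000e-08.

S_3 ≈ 76.5293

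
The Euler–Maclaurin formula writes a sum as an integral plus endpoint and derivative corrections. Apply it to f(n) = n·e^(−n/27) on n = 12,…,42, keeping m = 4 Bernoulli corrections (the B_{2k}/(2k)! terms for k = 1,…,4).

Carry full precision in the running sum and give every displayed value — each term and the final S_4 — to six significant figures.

Integral: ∫_12^42 x·e^(−x/27) dx = 281.936.
½[f(12) + f(42)] = ½[7.69416 + 8.86503] = 8.27960.
So far: 290.215.
Correction k=1: B_{2}/2! · (f^{(1)}(42) − f^{(1)}(12)) = 1/12 · (-0.117262 − 0.356211) = -0.0394561.
After k=1: 290.176.
Correction k=2: B_{4}/4! · (f^{(3)}(42) − f^{(3)}(12)) = −1/720 · (0.000418219 − 0.00224770) = 2.54094e-06.
After k=2: 290.176.
Correction k=3: B_{6}/6! · (f^{(5)}(42) − f^{(5)}(12)) = 1/30240 · (1.36803e-06 − 5.49625e-06) = -1.36515e-10.
After k=3: 290.176.
Correction k=4: B_{8}/8! · (f^{(7)}(42) − f^{(7)}(12)) = −1/1209600 · (2.96621e-09 − 1.08494e-08) = 6.51722e-15.

S_4 ≈ 290.176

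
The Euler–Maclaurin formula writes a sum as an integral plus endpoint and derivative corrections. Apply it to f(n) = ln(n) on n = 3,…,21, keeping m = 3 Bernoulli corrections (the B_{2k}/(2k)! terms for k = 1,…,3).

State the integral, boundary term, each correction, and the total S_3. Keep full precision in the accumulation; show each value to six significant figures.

Integral: ∫_3^21 ln(x) dx = 42.6391.
½[f(3) + f(21)] = ½[1.09861 + 3.04452] = 2.07157.
So far: 44.7107.
Correction k=1: B_{2}/2! · (f^{(1)}(21) − f^{(1)}(3)) = 1/12 · (0.0476190 − 0.333333) = -0.0238095.
After k=1: 44.6869.
Correction k=2: B_{4}/4! · (f^{(3)}(21) − f^{(3)}(3)) = −1/720 · (0.000215959 − 0.0740741) = 0.000102581.
After k=2: 44.6870.
Correction k=3: B_{6}/6! · (f^{(5)}(21) − f^{(5)}(3)) = 1/30240 · (5.87645e-06 − 0.0987654) = -3.26586e-06.

S_3 ≈ 44.6870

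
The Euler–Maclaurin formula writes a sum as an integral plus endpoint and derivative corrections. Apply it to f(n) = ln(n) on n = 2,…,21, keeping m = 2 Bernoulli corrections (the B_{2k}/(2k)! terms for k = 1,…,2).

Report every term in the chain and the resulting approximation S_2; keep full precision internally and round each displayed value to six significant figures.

S_2 ≈ 45.3802

The integral term ∫_2^21 ln(x) dx = 43.5487.
½[f(2) + f(21)] = ½[0.693147 + 3.04452] = 1.86883.
Running total after boundary: 45.4175.
k=1: B_{2}/(2)! × [f^{(1)}(21) − f^{(1)}(2)] = 1/12 × (0.0476190 − 0.500000) = -0.0376984.
Running total after k=1: 45.3798.
k=2: B_{4}/(4)! × [f^{(3)}(21) − f^{(3)}(2)] = −1/720 × (0.000215959 − 0.250000) = 0.000346922.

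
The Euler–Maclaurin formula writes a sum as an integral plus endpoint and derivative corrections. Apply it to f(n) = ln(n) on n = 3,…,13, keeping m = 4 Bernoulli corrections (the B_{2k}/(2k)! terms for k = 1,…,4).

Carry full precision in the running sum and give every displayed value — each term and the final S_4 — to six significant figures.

Integral: ∫_3^13 ln(x) dx = 20.0485.
½[f(3) + f(13)] = ½[1.09861 + 2.56495] = 1.83178.
Running total after boundary: 21.8803.
k=1: B_{2}/(2)! × [f^{(1)}(13) − f^{(1)}(3)] = 1/12 × (0.0769231 − 0.333333) = -0.0213675.
Partial sum through k=1: 21.8589.
k=2: B_{4}/(4)! × [f^{(3)}(13) − f^{(3)}(3)] = −1/720 × (0.000910332 − 0.0740741) = 0.000101616.
Partial sum through k=2: 21.8590.
k=3: B_{6}/(6)! × [f^{(5)}(13) − f^{(5)}(3)] = 1/30240 × (6.46390e-05 − 0.0987654) = -3.26392e-06.
Partial sum through k=3: 21.8590.
k=4: B_{8}/(8)! × [f^{(7)}(13) − f^{(7)}(3)] = −1/1209600 × (1.14744e-05 − 0.329218) = 2.72162e-07.

S_4 ≈ 21.8590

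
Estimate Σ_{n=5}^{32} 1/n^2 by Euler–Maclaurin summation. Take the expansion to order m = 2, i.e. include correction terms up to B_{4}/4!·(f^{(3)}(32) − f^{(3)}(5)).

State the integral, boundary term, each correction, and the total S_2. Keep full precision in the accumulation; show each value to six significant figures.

S_2 ≈ 0.190556

The integral term ∫_5^32 1/x^2 dx = 0.168750.
½[f(5) + f(32)] = ½[0.0400000 + 0.000976562] = 0.0204883.
So far: 0.189238.
k=1: B_{2}/(2)! × [f^{(1)}(32) − f^{(1)}(5)] = 1/12 × (-6.10352e-05 − (-0.0160000)) = 0.00132825.
Partial sum through k=1: 0.190567.
k=2: B_{4}/(4)! × [f^{(3)}(32) − f^{(3)}(5)] = −1/720 × (-7.15256e-07 − (-0.00768000)) = -1.06657e-05.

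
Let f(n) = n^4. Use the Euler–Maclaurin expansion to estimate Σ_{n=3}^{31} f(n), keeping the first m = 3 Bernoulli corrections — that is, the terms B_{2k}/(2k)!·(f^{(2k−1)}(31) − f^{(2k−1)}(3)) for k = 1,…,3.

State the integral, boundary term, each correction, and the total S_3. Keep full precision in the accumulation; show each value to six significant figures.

S_3 ≈ 6.19750e+06

The integral term ∫_3^31 x^4 dx = 5.72578e+06.
Boundary: ½(f(3) + f(31)) = ½(81.0000 + 923521) = 461801.
Running total after boundary: 6.18758e+06.
Order-1 term: 1/12 · (119164 − 108.000) = 9921.33.
After k=1: 6.19750e+06.
Order-2 term: −1/720 · (744.000 − 72.0000) = -0.933333.
After k=2: 6.19750e+06.
Order-3 term: 1/30240 · (0.00000 − 0.00000) = 0.00000.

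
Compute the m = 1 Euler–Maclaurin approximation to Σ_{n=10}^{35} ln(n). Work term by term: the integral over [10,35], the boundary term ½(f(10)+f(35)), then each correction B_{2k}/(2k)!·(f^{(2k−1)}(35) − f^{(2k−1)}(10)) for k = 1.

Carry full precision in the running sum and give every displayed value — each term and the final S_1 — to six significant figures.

Integral: ∫_10^35 ln(x) dx = 76.4113.
Boundary: ½(f(10) + f(35)) = ½(2.30259 + 3.55535) = 2.92897.
So far: 79.3403.
k=1: B_{2}/(2)! × [f^{(1)}(35) − f^{(1)}(10)] = 1/12 × (0.0285714 − 0.100000) = -0.00595238.

S_1 ≈ 79.3343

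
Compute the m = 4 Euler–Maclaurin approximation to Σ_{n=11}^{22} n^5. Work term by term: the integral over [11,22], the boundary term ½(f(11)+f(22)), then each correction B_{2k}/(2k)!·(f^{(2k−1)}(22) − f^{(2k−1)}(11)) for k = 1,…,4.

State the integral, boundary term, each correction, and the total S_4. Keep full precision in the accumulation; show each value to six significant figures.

∫_11^22 x^5 dx evaluates to 1.86014e+07.
Endpoint term: (f(11) + f(22))/2 = (161051 + 5.15363e+06)/2 = 2.65734e+06.
So far: 2.12587e+07.
Order-1 term: 1/12 · (1.17128e+06 − 73205.0) = 91506.2.
After k=1: 2.13502e+07.
Order-2 term: −1/720 · (29040.0 − 7260.00) = -30.2500.
After k=2: 2.13502e+07.
Order-3 term: 1/30240 · (120.000 − 120.000) = 0.00000.
After k=3: 2.13502e+07.
Order-4 term: −1/1209600 · (0.00000 − 0.00000) = 0.00000.

S_4 ≈ 2.13502e+07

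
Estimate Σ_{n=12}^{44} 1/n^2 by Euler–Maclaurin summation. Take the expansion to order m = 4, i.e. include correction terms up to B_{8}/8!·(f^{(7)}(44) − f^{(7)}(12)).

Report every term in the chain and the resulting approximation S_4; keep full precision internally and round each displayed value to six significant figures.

The integral term ∫_12^44 1/x^2 dx = 0.0606061.
½[f(12) + f(44)] = ½[0.00694444 + 0.000516529] = 0.00373049.
Integral + boundary = 0.0643365.
Correction k=1: B_{2}/2! · (f^{(1)}(44) − f^{(1)}(12)) = 1/12 · (-2.34786e-05 − (-0.00115741)) = 9.44941e-05.
Running total after k=1: 0.0644310.
Correction k=2: B_{4}/4! · (f^{(3)}(44) − f^{(3)}(12)) = −1/720 · (-1.45528e-07 − (-9.64506e-05)) = -1.33757e-07.
Running total after k=2: 0.0644309.
Correction k=3: B_{6}/6! · (f^{(5)}(44) − f^{(5)}(12)) = 1/30240 · (-2.25509e-09 − (-2.00939e-05)) = 6.64406e-10.
Running total after k=3: 0.0644309.
Correction k=4: B_{8}/8! · (f^{(7)}(44) − f^{(7)}(12)) = −1/1209600 · (-6.52299e-11 − (-7.81429e-06)) = -6.46017e-12.

S_4 ≈ 0.0644309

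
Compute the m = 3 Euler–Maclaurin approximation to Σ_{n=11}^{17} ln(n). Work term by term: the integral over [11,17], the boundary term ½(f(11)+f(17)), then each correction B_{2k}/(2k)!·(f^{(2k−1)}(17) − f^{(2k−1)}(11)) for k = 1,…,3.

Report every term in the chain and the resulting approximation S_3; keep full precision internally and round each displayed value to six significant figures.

S_3 ≈ 18.4007

The integral term ∫_11^17 ln(x) dx = 15.7878.
½[f(11) + f(17)] = ½[2.39790 + 2.83321] = 2.61555.
So far: 18.4033.
k=1: B_{2}/(2)! × [f^{(1)}(17) − f^{(1)}(11)] = 1/12 × (0.0588235 − 0.0909091) = -0.00267380.
After k=1: 18.4007.
k=2: B_{4}/(4)! × [f^{(3)}(17) − f^{(3)}(11)] = −1/720 × (0.000407083 − 0.00150263) = 1.52159e-06.
After k=2: 18.4007.
k=3: B_{6}/(6)! × [f^{(5)}(17) − f^{(5)}(11)] = 1/30240 × (1.69031e-05 − 0.000149021) = -4.36898e-09.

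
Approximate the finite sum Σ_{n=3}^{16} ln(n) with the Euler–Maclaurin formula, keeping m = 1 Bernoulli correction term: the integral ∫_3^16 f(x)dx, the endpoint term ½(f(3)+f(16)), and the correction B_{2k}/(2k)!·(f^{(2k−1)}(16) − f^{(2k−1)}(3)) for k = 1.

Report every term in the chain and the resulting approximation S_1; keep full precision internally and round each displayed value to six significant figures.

S_1 ≈ 29.9786

∫_3^16 ln(x) dx evaluates to 28.0656.
Boundary: ½(f(3) + f(16)) = ½(1.09861 + 2.77259) = 1.93560.
Running total after boundary: 30.0012.
k=1: B_{2}/(2)! × [f^{(1)}(16) − f^{(1)}(3)] = 1/12 × (0.0625000 − 0.333333) = -0.0225694.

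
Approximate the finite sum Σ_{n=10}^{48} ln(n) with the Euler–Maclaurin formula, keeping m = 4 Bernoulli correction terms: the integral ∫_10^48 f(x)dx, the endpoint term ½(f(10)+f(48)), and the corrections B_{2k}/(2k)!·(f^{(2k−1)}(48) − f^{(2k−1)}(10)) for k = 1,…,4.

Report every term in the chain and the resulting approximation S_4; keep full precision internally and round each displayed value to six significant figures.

The integral term ∫_10^48 ln(x) dx = 124.792.
½[f(10) + f(48)] = ½[2.30259 + 3.87120] = 3.08689.
Running total after boundary: 127.879.
k=1: B_{2}/(2)! × [f^{(1)}(48) − f^{(1)}(10)] = 1/12 × (0.0208333 − 0.100000) = -0.00659722.
After k=1: 127.872.
k=2: B_{4}/(4)! × [f^{(3)}(48) − f^{(3)}(10)] = −1/720 × (1.80845e-05 − 0.00200000) = 2.75266e-06.
After k=2: 127.872.
k=3: B_{6}/(6)! × [f^{(5)}(48) − f^{(5)}(10)] = 1/30240 × (9.41901e-08 − 0.000240000) = -7.93339e-09.
After k=3: 127.872.
k=4: B_{8}/(8)! × [f^{(7)}(48) − f^{(7)}(10)] = −1/1209600 × (1.22643e-09 − 7.20000e-05) = 5.95228e-11.

S_4 ≈ 127.872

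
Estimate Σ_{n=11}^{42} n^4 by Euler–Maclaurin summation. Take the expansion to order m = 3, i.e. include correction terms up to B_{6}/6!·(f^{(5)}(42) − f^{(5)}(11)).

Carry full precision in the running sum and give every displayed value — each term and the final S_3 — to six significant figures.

∫_11^42 x^4 dx evaluates to 2.61060e+07.
Boundary: ½(f(11) + f(42)) = ½(14641.0 + 3.11170e+06) = 1.56317e+06.
Running total after boundary: 2.76692e+07.
k=1: B_{2}/(2)! × [f^{(1)}(42) − f^{(1)}(11)] = 1/12 × (296352 − 5324.00) = 24252.3.
Partial sum through k=1: 2.76935e+07.
k=2: B_{4}/(4)! × [f^{(3)}(42) − f^{(3)}(11)] = −1/720 × (1008.00 − 264.000) = -1.03333.
Partial sum through k=2: 2.76935e+07.
k=3: B_{6}/(6)! × [f^{(5)}(42) − f^{(5)}(11)] = 1/30240 × (0.00000 − 0.00000) = 0.00000.

S_3 ≈ 2.76935e+07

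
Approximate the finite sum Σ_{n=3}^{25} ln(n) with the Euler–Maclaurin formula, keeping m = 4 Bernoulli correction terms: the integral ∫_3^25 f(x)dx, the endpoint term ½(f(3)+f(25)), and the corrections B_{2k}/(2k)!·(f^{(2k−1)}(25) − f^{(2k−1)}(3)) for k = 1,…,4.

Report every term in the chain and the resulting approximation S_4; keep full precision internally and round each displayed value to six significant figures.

The integral term ∫_3^25 ln(x) dx = 55.1761.
Boundary: ½(f(3) + f(25)) = ½(1.09861 + 3.21888) = 2.15874.
Running total after boundary: 57.3348.
k=1: B_{2}/(2)! × [f^{(1)}(25) − f^{(1)}(3)] = 1/12 × (0.0400000 − 0.333333) = -0.0244444.
Partial sum through k=1: 57.3104.
k=2: B_{4}/(4)! × [f^{(3)}(25) − f^{(3)}(3)] = −1/720 × (0.000128000 − 0.0740741) = 0.000102703.
Partial sum through k=2: 57.3105.
k=3: B_{6}/(6)! × [f^{(5)}(25) − f^{(5)}(3)] = 1/30240 × (2.45760e-06 − 0.0987654) = -3.26597e-06.
Partial sum through k=3: 57.3105.
k=4: B_{8}/(8)! × [f^{(7)}(25) − f^{(7)}(3)] = −1/1209600 × (1.17965e-07 − 0.329218) = 2.72171e-07.

S_4 ≈ 57.3105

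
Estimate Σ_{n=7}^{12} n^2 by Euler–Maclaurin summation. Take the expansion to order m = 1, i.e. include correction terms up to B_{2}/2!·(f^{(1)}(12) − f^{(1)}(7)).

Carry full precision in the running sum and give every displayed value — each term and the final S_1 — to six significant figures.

S_1 ≈ 559.000

∫_7^12 x^2 dx evaluates to 461.667.
Endpoint term: (f(7) + f(12))/2 = (49.0000 + 144.000)/2 = 96.5000.
Integral + boundary = 558.167.
Order-1 term: 1/12 · (24.0000 − 14.0000) = 0.833333.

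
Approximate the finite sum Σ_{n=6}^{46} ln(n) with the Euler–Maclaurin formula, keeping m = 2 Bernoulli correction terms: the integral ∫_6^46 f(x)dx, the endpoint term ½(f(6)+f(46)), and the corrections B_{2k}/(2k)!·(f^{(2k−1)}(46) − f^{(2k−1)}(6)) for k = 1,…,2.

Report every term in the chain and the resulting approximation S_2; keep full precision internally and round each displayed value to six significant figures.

The integral term ∫_6^46 ln(x) dx = 125.367.
Boundary: ½(f(6) + f(46)) = ½(1.79176 + 3.82864) = 2.81020.
So far: 128.177.
Order-1 term: 1/12 · (0.0217391 − 0.166667) = -0.0120773.
Partial sum through k=1: 128.165.
Order-2 term: −1/720 · (2.05474e-05 − 0.00925926) = 1.28315e-05.

S_2 ≈ 128.165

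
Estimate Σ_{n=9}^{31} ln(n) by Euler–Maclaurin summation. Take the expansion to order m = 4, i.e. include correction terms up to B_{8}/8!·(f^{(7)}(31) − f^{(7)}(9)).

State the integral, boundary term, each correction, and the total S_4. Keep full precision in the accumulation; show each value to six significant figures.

S_4 ≈ 67.4876

Integral: ∫_9^31 ln(x) dx = 64.6786.
Endpoint term: (f(9) + f(31))/2 = (2.19722 + 3.43399)/2 = 2.81561.
Integral + boundary = 67.4942.
Correction k=1: B_{2}/2! · (f^{(1)}(31) − f^{(1)}(9)) = 1/12 · (0.0322581 − 0.111111) = -0.00657109.
Partial sum through k=1: 67.4876.
Correction k=2: B_{4}/4! · (f^{(3)}(31) − f^{(3)}(9)) = −1/720 · (6.71344e-05 − 0.00274348) = 3.71715e-06.
Partial sum through k=2: 67.4876.
Correction k=3: B_{6}/6! · (f^{(5)}(31) − f^{(5)}(9)) = 1/30240 · (8.38306e-07 − 0.000406442) = -1.34128e-08.
Partial sum through k=3: 67.4876.
Correction k=4: B_{8}/8! · (f^{(7)}(31) − f^{(7)}(9)) = −1/1209600 · (2.61698e-08 − 0.000150534) = 1.24428e-10.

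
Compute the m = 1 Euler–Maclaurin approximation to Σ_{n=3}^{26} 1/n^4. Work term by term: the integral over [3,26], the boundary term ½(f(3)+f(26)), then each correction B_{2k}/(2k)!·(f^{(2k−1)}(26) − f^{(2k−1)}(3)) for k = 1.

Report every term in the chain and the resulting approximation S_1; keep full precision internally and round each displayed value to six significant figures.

The integral term ∫_3^26 1/x^4 dx = 0.0123267.
Boundary: ½(f(3) + f(26)) = ½(0.0123457 + 2.18830e-06) = 0.00617393.
Running total after boundary: 0.0185006.
Order-1 term: 1/12 · (-3.36661e-07 − (-0.0164609)) = 0.00137171.

S_1 ≈ 0.0198724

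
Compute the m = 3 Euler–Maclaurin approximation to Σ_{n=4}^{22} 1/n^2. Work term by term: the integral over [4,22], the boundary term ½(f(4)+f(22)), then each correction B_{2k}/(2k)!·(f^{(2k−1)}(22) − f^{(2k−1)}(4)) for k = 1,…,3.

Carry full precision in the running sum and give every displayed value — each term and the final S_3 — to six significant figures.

S_3 ≈ 0.239386

The integral term ∫_4^22 1/x^2 dx = 0.204545.
½[f(4) + f(22)] = ½[0.0625000 + 0.00206612] = 0.0322831.
So far: 0.236829.
Order-1 term: 1/12 · (-0.000187829 − (-0.0312500)) = 0.00258851.
Partial sum through k=1: 0.239417.
Order-2 term: −1/720 · (-4.65691e-06 − (-0.0234375)) = -3.25456e-05.
Partial sum through k=2: 0.239384.
Order-3 term: 1/30240 · (-2.88651e-07 − (-0.0439453)) = 1.45321e-06.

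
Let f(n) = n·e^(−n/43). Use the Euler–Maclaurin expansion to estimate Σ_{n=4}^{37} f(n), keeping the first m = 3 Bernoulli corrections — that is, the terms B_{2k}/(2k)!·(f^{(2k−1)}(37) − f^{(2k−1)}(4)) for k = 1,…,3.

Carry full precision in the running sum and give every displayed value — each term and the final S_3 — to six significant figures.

S_3 ≈ 396.062

∫_4^37 x·e^(−x/43) dx evaluates to 386.479.
Boundary: ½(f(4) + f(37)) = ½(3.64469 + 15.6497) = 9.64720.
Integral + boundary = 396.126.
Correction k=1: B_{2}/2! · (f^{(1)}(37) − f^{(1)}(4)) = 1/12 · (0.0590184 − 0.826412) = -0.0639495.
After k=1: 396.062.
Correction k=2: B_{4}/4! · (f^{(3)}(37) − f^{(3)}(4)) = −1/720 · (0.000489426 − 0.00143253) = 1.30987e-06.
After k=2: 396.062.
Correction k=3: B_{6}/6! · (f^{(5)}(37) − f^{(5)}(4)) = 1/30240 · (5.12133e-07 − 1.30780e-06) = -2.63117e-11.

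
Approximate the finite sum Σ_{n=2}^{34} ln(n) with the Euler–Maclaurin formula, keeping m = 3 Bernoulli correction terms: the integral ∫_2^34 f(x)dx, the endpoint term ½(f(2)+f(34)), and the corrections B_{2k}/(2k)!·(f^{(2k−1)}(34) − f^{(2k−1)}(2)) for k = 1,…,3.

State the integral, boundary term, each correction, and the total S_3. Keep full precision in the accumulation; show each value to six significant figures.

S_3 ≈ 88.5808

Integral: ∫_2^34 ln(x) dx = 86.5100.
Endpoint term: (f(2) + f(34))/2 = (0.693147 + 3.52636)/2 = 2.10975.
Integral + boundary = 88.6197.
k=1: B_{2}/(2)! × [f^{(1)}(34) − f^{(1)}(2)] = 1/12 × (0.0294118 − 0.500000) = -0.0392157.
Partial sum through k=1: 88.5805.
k=2: B_{4}/(4)! × [f^{(3)}(34) − f^{(3)}(2)] = −1/720 × (5.08854e-05 − 0.250000) = 0.000347152.
Partial sum through k=2: 88.5808.
k=3: B_{6}/(6)! × [f^{(5)}(34) − f^{(5)}(2)] = 1/30240 × (5.28222e-07 − 0.750000) = -2.48016e-05.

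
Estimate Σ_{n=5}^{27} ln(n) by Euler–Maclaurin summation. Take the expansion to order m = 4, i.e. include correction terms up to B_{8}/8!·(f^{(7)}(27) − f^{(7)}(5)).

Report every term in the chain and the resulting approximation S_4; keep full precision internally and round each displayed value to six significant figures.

S_4 ≈ 61.3795

Integral: ∫_5^27 ln(x) dx = 58.9404.
Endpoint term: (f(5) + f(27))/2 = (1.60944 + 3.29584)/2 = 2.45264.
Running total after boundary: 61.3930.
Order-1 term: 1/12 · (0.0370370 − 0.200000) = -0.0135802.
Running total after k=1: 61.3795.
Order-2 term: −1/720 · (0.000101611 − 0.0160000) = 2.20811e-05.
Running total after k=2: 61.3795.
Order-3 term: 1/30240 · (1.67260e-06 − 0.00768000) = -2.53913e-07.
Running total after k=3: 61.3795.
Order-4 term: −1/1209600 · (6.88313e-08 − 0.00921600) = 7.61899e-09.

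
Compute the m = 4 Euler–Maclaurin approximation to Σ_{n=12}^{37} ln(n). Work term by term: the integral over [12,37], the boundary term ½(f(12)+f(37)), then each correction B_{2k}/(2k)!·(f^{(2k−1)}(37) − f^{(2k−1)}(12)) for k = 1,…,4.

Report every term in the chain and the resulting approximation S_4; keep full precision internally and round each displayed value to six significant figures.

∫_12^37 ln(x) dx evaluates to 78.7851.
Boundary: ½(f(12) + f(37)) = ½(2.48491 + 3.61092) = 3.04791.
So far: 81.8330.
Correction k=1: B_{2}/2! · (f^{(1)}(37) − f^{(1)}(12)) = 1/12 · (0.0270270 − 0.0833333) = -0.00469219.
After k=1: 81.8283.
Correction k=2: B_{4}/4! · (f^{(3)}(37) − f^{(3)}(12)) = −1/720 · (3.94843e-05 − 0.00115741) = 1.55267e-06.
After k=2: 81.8283.
Correction k=3: B_{6}/6! · (f^{(5)}(37) − f^{(5)}(12)) = 1/30240 · (3.46101e-07 − 9.64506e-05) = -3.17806e-09.
After k=3: 81.8283.
Correction k=4: B_{8}/8! · (f^{(7)}(37) − f^{(7)}(12)) = −1/1209600 · (7.58439e-09 − 2.00939e-05) = 1.66057e-11.

S_4 ≈ 81.8283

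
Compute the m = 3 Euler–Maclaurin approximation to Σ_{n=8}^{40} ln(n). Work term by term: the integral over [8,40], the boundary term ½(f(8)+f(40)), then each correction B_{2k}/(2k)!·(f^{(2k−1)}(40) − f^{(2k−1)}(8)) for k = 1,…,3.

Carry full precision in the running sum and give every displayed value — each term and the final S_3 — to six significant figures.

S_3 ≈ 101.795

∫_8^40 ln(x) dx evaluates to 98.9196.
Boundary: ½(f(8) + f(40)) = ½(2.07944 + 3.68888) = 2.88416.
Running total after boundary: 101.804.
Correction k=1: B_{2}/2! · (f^{(1)}(40) − f^{(1)}(8)) = 1/12 · (0.0250000 − 0.125000) = -0.00833333.
After k=1: 101.795.
Correction k=2: B_{4}/4! · (f^{(3)}(40) − f^{(3)}(8)) = −1/720 · (3.12500e-05 − 0.00390625) = 5.38194e-06.
After k=2: 101.795.
Correction k=3: B_{6}/6! · (f^{(5)}(40) − f^{(5)}(8)) = 1/30240 · (2.34375e-07 − 0.000732422) = -2.42125e-08.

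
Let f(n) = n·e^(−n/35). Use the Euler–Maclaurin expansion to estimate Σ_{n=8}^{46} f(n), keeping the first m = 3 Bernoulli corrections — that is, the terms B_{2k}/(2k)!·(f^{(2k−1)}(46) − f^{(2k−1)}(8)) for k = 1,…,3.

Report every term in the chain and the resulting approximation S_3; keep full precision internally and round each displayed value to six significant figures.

∫_8^46 x·e^(−x/35) dx evaluates to 435.814.
Boundary: ½(f(8) + f(46)) = ½(6.36536 + 12.3586) = 9.36200.
Integral + boundary = 445.176.
k=1: B_{2}/(2)! × [f^{(1)}(46) − f^{(1)}(8)] = 1/12 × (-0.0844379 − 0.613802) = -0.0581867.
After k=1: 445.118.
k=2: B_{4}/(4)! × [f^{(3)}(46) − f^{(3)}(8)] = −1/720 × (0.000369710 − 0.00180012) = 1.98667e-06.
After k=2: 445.118.
k=3: B_{6}/(6)! × [f^{(5)}(46) − f^{(5)}(8)] = 1/30240 × (6.59876e-07 − 2.52993e-06) = -6.18405e-11.

S_3 ≈ 445.118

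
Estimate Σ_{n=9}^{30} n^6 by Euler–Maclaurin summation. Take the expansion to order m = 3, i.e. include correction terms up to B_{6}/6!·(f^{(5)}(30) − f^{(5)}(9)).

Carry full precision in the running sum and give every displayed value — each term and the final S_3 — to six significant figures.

S_3 ≈ 3.50048e+09

The integral term ∫_9^30 x^6 dx = 3.12360e+09.
½[f(9) + f(30)] = ½[531441 + 7.29000e+08] = 3.64766e+08.
Running total after boundary: 3.48837e+09.
Order-1 term: 1/12 · (1.45800e+08 − 354294) = 1.21205e+07.
Running total after k=1: 3.50049e+09.
Order-2 term: −1/720 · (3.24000e+06 − 87480.0) = -4378.50.
Running total after k=2: 3.50048e+09.
Order-3 term: 1/30240 · (21600.0 − 6480.00) = 0.500000.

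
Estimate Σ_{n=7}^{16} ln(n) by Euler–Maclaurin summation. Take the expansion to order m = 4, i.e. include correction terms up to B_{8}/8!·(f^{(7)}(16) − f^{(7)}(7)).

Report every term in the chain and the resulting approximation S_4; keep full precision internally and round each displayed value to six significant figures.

Integral: ∫_7^16 ln(x) dx = 21.7400.
Endpoint term: (f(7) + f(16))/2 = (1.94591 + 2.77259)/2 = 2.35925.
Integral + boundary = 24.0993.
Order-1 term: 1/12 · (0.0625000 − 0.142857) = -0.00669643.
After k=1: 24.0926.
Order-2 term: −1/720 · (0.000488281 − 0.00583090) = 7.42031e-06.
After k=2: 24.0926.
Order-3 term: 1/30240 · (2.28882e-05 − 0.00142798) = -4.64646e-08.
After k=3: 24.0926.
Order-4 term: −1/1209600 · (2.68221e-06 − 0.000874271) = 7.20560e-10.

S_4 ≈ 24.0926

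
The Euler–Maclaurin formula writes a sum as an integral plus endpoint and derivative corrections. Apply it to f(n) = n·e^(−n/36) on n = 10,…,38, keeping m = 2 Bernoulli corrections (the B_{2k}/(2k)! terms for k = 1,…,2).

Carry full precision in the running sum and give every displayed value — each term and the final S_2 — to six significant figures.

S_2 ≈ 337.645

The integral term ∫_10^38 x·e^(−x/36) dx = 327.293.
Boundary: ½(f(10) + f(38)) = ½(7.57465 + 13.2240) = 10.3993.
So far: 337.692.
k=1: B_{2}/(2)! × [f^{(1)}(38) − f^{(1)}(10)] = 1/12 × (-0.0193333 − 0.547058) = -0.0471993.
Partial sum through k=1: 337.645.
k=2: B_{4}/(4)! × [f^{(3)}(38) − f^{(3)}(10)] = −1/720 × (0.000522118 − 0.00159104) = 1.48461e-06.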